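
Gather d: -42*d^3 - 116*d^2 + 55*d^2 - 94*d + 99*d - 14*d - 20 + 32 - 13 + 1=-42*d^3 - 61*d^2 - 9*d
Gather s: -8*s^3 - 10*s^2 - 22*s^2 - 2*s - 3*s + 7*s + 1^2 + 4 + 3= -8*s^3 - 32*s^2 + 2*s + 8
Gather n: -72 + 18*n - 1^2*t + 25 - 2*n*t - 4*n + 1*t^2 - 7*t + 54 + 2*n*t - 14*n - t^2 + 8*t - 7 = 0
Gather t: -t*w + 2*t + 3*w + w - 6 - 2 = t*(2 - w) + 4*w - 8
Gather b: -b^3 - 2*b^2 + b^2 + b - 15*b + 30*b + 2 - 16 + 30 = -b^3 - b^2 + 16*b + 16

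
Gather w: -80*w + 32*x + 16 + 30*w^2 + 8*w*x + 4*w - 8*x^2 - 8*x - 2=30*w^2 + w*(8*x - 76) - 8*x^2 + 24*x + 14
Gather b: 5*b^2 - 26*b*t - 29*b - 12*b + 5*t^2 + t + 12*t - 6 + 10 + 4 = 5*b^2 + b*(-26*t - 41) + 5*t^2 + 13*t + 8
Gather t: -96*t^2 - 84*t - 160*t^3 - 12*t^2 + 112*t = -160*t^3 - 108*t^2 + 28*t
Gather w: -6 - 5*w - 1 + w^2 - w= w^2 - 6*w - 7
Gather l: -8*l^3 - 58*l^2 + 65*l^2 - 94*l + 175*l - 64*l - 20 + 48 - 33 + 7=-8*l^3 + 7*l^2 + 17*l + 2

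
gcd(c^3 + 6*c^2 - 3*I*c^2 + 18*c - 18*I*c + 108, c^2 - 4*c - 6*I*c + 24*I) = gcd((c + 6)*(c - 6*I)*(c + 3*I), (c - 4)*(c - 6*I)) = c - 6*I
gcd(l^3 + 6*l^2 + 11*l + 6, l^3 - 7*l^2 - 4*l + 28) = l + 2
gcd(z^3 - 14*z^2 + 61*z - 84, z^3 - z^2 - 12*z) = z - 4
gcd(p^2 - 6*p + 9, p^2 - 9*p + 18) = p - 3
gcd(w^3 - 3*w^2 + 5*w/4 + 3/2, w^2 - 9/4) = w - 3/2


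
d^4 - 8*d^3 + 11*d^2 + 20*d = d*(d - 5)*(d - 4)*(d + 1)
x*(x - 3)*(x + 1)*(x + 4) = x^4 + 2*x^3 - 11*x^2 - 12*x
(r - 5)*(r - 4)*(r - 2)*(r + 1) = r^4 - 10*r^3 + 27*r^2 - 2*r - 40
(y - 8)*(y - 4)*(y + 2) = y^3 - 10*y^2 + 8*y + 64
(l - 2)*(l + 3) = l^2 + l - 6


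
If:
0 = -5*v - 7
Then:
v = -7/5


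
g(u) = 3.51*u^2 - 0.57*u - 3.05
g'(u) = 7.02*u - 0.57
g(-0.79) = -0.41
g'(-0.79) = -6.12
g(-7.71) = 209.99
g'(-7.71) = -54.69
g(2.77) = 22.30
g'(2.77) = 18.88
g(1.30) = 2.14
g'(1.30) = 8.56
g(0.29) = -2.92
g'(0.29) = 1.47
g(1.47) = 3.70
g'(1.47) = 9.75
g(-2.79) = 25.86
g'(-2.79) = -20.16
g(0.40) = -2.72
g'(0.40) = 2.24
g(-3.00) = 30.25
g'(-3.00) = -21.63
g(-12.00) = 509.23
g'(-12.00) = -84.81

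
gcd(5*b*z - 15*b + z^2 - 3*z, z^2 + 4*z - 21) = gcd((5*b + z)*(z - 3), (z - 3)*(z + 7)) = z - 3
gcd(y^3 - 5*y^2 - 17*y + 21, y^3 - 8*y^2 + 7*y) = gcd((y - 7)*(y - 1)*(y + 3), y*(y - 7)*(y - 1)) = y^2 - 8*y + 7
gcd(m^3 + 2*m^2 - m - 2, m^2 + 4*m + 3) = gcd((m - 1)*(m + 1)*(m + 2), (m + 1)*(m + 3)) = m + 1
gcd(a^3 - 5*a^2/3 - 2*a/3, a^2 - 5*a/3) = a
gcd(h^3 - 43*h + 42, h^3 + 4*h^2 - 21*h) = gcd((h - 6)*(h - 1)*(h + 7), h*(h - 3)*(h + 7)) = h + 7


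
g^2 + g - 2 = (g - 1)*(g + 2)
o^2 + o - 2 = (o - 1)*(o + 2)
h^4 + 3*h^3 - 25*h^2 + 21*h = h*(h - 3)*(h - 1)*(h + 7)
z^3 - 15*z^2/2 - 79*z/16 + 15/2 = (z - 8)*(z - 3/4)*(z + 5/4)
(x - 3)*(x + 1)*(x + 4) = x^3 + 2*x^2 - 11*x - 12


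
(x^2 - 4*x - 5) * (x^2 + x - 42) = x^4 - 3*x^3 - 51*x^2 + 163*x + 210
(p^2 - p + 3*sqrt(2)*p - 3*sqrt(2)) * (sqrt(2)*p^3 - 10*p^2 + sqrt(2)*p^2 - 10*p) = sqrt(2)*p^5 - 4*p^4 - 31*sqrt(2)*p^3 + 4*p^2 + 30*sqrt(2)*p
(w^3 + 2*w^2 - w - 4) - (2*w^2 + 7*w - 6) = w^3 - 8*w + 2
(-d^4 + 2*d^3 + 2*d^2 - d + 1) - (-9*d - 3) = -d^4 + 2*d^3 + 2*d^2 + 8*d + 4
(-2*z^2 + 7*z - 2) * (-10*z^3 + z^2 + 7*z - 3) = 20*z^5 - 72*z^4 + 13*z^3 + 53*z^2 - 35*z + 6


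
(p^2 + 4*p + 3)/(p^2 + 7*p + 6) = (p + 3)/(p + 6)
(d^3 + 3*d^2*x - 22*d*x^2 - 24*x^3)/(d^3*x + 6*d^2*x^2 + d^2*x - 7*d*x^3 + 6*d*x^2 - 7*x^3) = (d^3 + 3*d^2*x - 22*d*x^2 - 24*x^3)/(x*(d^3 + 6*d^2*x + d^2 - 7*d*x^2 + 6*d*x - 7*x^2))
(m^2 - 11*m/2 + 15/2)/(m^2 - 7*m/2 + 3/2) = (2*m - 5)/(2*m - 1)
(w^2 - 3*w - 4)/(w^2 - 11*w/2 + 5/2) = 2*(w^2 - 3*w - 4)/(2*w^2 - 11*w + 5)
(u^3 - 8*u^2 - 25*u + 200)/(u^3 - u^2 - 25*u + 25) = (u - 8)/(u - 1)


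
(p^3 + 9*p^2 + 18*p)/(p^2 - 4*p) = (p^2 + 9*p + 18)/(p - 4)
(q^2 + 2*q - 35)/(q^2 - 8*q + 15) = (q + 7)/(q - 3)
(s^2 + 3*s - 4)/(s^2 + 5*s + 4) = (s - 1)/(s + 1)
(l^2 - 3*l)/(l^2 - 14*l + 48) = l*(l - 3)/(l^2 - 14*l + 48)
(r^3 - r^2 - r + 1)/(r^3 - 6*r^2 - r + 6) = (r - 1)/(r - 6)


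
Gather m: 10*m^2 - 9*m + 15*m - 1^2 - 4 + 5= 10*m^2 + 6*m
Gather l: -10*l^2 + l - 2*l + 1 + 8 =-10*l^2 - l + 9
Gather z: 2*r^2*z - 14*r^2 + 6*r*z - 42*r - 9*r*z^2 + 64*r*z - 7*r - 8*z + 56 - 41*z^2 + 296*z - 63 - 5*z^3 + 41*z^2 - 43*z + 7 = -14*r^2 - 9*r*z^2 - 49*r - 5*z^3 + z*(2*r^2 + 70*r + 245)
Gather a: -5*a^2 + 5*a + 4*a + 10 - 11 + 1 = -5*a^2 + 9*a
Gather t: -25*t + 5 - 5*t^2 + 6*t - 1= -5*t^2 - 19*t + 4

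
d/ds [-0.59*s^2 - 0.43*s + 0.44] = -1.18*s - 0.43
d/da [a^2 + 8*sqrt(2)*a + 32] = 2*a + 8*sqrt(2)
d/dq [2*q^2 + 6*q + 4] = 4*q + 6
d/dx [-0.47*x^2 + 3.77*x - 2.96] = 3.77 - 0.94*x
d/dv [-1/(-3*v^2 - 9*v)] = (-2*v - 3)/(3*v^2*(v + 3)^2)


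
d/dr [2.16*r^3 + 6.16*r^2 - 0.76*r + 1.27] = 6.48*r^2 + 12.32*r - 0.76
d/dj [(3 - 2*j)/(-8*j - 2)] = 7/(4*j + 1)^2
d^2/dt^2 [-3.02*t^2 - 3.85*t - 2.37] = -6.04000000000000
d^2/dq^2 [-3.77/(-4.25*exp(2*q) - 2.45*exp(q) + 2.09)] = (3.77*(8.5*exp(q) + 2.45)*(17.0*exp(q) + 4.9)*exp(q) - (64.09*exp(q) + 9.2365)*(4.25*exp(2*q) + 2.45*exp(q) - 2.09))*exp(q)/(4.25*exp(2*q) + 2.45*exp(q) - 2.09)^3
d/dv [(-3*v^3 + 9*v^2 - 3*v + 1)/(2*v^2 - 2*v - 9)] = (-6*v^4 + 12*v^3 + 69*v^2 - 166*v + 29)/(4*v^4 - 8*v^3 - 32*v^2 + 36*v + 81)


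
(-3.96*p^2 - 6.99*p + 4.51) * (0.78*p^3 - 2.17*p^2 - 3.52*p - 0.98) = -3.0888*p^5 + 3.141*p^4 + 32.6253*p^3 + 18.6989*p^2 - 9.025*p - 4.4198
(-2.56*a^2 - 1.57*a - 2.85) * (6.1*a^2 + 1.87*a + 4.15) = -15.616*a^4 - 14.3642*a^3 - 30.9449*a^2 - 11.845*a - 11.8275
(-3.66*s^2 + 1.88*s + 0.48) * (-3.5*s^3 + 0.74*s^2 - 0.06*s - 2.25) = 12.81*s^5 - 9.2884*s^4 - 0.0692*s^3 + 8.4774*s^2 - 4.2588*s - 1.08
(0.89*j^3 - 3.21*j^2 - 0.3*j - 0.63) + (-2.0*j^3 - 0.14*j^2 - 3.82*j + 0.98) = -1.11*j^3 - 3.35*j^2 - 4.12*j + 0.35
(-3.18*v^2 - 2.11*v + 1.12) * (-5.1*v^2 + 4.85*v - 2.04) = 16.218*v^4 - 4.662*v^3 - 9.4583*v^2 + 9.7364*v - 2.2848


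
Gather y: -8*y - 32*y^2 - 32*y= -32*y^2 - 40*y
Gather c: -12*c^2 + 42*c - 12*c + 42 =-12*c^2 + 30*c + 42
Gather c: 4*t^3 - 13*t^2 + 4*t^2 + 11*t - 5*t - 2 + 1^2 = 4*t^3 - 9*t^2 + 6*t - 1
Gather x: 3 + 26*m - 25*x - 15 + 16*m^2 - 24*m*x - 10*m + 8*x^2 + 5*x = 16*m^2 + 16*m + 8*x^2 + x*(-24*m - 20) - 12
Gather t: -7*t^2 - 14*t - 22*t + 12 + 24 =-7*t^2 - 36*t + 36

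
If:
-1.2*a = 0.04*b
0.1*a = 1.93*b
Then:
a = 0.00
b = 0.00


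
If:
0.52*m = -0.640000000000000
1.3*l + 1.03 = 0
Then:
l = -0.79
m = -1.23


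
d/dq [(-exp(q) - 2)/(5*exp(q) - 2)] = 12*exp(q)/(5*exp(q) - 2)^2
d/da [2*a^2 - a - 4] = 4*a - 1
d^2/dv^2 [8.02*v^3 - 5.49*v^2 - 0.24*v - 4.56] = 48.12*v - 10.98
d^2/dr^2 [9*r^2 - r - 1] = 18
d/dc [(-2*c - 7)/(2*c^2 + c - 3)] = (-4*c^2 - 2*c + (2*c + 7)*(4*c + 1) + 6)/(2*c^2 + c - 3)^2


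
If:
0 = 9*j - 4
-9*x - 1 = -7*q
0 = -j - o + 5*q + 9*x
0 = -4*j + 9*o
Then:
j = 4/9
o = 16/81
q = 133/972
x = -41/8748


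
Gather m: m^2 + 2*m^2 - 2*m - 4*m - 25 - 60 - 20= 3*m^2 - 6*m - 105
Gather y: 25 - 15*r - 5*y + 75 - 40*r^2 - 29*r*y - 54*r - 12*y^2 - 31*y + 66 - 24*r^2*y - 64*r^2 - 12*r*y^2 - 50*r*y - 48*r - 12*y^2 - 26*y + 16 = -104*r^2 - 117*r + y^2*(-12*r - 24) + y*(-24*r^2 - 79*r - 62) + 182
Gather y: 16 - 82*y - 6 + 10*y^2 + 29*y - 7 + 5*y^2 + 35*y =15*y^2 - 18*y + 3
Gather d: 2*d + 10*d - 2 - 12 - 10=12*d - 24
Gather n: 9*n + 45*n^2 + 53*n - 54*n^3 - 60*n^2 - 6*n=-54*n^3 - 15*n^2 + 56*n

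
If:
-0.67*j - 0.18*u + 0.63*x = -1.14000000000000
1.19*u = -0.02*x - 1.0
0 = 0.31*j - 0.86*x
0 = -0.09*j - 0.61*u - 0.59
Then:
No Solution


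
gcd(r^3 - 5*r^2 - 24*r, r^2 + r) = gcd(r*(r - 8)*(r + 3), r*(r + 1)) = r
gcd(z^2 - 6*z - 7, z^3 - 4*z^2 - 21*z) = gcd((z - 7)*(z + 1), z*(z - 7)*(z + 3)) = z - 7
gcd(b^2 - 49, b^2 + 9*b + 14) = b + 7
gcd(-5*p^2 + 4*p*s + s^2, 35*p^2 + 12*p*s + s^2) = 5*p + s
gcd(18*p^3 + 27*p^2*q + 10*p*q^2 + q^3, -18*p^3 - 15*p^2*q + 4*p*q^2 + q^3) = 6*p^2 + 7*p*q + q^2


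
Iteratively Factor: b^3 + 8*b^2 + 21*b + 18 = (b + 3)*(b^2 + 5*b + 6) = (b + 3)^2*(b + 2)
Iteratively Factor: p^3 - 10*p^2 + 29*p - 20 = (p - 5)*(p^2 - 5*p + 4) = (p - 5)*(p - 4)*(p - 1)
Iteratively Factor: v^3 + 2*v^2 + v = (v)*(v^2 + 2*v + 1) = v*(v + 1)*(v + 1)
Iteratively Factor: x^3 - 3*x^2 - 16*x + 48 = (x + 4)*(x^2 - 7*x + 12) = (x - 4)*(x + 4)*(x - 3)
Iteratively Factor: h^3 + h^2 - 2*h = (h)*(h^2 + h - 2) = h*(h + 2)*(h - 1)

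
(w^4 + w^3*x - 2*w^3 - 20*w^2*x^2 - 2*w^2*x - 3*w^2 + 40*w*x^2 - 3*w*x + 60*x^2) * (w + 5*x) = w^5 + 6*w^4*x - 2*w^4 - 15*w^3*x^2 - 12*w^3*x - 3*w^3 - 100*w^2*x^3 + 30*w^2*x^2 - 18*w^2*x + 200*w*x^3 + 45*w*x^2 + 300*x^3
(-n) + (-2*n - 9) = -3*n - 9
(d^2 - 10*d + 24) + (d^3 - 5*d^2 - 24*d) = d^3 - 4*d^2 - 34*d + 24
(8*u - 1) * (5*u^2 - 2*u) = 40*u^3 - 21*u^2 + 2*u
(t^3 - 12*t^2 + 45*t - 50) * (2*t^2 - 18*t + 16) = 2*t^5 - 42*t^4 + 322*t^3 - 1102*t^2 + 1620*t - 800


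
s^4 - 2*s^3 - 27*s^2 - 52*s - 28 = (s - 7)*(s + 1)*(s + 2)^2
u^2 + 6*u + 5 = (u + 1)*(u + 5)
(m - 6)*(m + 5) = m^2 - m - 30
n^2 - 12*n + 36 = (n - 6)^2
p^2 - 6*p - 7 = (p - 7)*(p + 1)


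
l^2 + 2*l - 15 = (l - 3)*(l + 5)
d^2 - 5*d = d*(d - 5)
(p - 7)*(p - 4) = p^2 - 11*p + 28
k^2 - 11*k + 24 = (k - 8)*(k - 3)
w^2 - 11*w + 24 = (w - 8)*(w - 3)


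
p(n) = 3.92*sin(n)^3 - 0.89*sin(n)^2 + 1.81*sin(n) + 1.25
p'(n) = 11.76*sin(n)^2*cos(n) - 1.78*sin(n)*cos(n) + 1.81*cos(n)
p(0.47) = 2.25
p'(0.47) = 3.05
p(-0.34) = 0.40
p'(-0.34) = 3.50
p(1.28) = 5.61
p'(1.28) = 3.12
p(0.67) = 2.97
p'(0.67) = 4.11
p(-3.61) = 2.25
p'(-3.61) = -3.04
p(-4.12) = 4.38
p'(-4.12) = -4.71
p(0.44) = 2.16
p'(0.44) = 2.88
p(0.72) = 3.18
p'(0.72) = 4.32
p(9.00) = 2.12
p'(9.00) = -2.80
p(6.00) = 0.59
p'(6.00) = 3.10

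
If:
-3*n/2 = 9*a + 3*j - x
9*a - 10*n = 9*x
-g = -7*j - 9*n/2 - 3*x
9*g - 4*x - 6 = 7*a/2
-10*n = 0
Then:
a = -4/99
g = 188/297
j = 32/297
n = 0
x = -4/99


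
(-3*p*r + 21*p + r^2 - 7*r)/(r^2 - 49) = (-3*p + r)/(r + 7)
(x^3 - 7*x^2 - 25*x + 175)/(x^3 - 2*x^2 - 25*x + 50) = (x - 7)/(x - 2)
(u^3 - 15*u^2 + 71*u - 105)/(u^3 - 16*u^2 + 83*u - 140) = (u - 3)/(u - 4)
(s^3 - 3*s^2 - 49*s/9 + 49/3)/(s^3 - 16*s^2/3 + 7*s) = (s + 7/3)/s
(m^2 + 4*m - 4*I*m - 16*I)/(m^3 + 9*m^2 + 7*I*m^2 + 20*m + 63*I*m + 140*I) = (m - 4*I)/(m^2 + m*(5 + 7*I) + 35*I)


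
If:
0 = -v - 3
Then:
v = -3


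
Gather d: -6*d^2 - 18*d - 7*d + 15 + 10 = -6*d^2 - 25*d + 25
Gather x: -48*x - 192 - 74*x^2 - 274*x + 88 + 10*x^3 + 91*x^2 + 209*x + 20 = 10*x^3 + 17*x^2 - 113*x - 84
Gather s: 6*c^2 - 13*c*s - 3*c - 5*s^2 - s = 6*c^2 - 3*c - 5*s^2 + s*(-13*c - 1)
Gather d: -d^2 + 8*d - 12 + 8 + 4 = -d^2 + 8*d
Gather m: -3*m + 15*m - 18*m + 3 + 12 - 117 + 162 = 60 - 6*m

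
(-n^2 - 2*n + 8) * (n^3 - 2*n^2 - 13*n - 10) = -n^5 + 25*n^3 + 20*n^2 - 84*n - 80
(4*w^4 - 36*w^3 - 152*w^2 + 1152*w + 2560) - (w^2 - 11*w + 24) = 4*w^4 - 36*w^3 - 153*w^2 + 1163*w + 2536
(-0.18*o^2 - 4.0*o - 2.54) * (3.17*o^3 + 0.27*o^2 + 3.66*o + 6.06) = -0.5706*o^5 - 12.7286*o^4 - 9.7906*o^3 - 16.4166*o^2 - 33.5364*o - 15.3924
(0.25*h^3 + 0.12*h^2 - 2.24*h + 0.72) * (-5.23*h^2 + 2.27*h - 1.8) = -1.3075*h^5 - 0.0601*h^4 + 11.5376*h^3 - 9.0664*h^2 + 5.6664*h - 1.296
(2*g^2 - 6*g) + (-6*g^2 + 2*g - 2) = -4*g^2 - 4*g - 2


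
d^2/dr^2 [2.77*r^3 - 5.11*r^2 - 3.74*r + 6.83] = 16.62*r - 10.22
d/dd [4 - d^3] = -3*d^2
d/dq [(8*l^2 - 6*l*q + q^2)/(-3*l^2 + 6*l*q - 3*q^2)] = 2*l*(5*l - 2*q)/(3*(-l^3 + 3*l^2*q - 3*l*q^2 + q^3))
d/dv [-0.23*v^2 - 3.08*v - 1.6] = -0.46*v - 3.08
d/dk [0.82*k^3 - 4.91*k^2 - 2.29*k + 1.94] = 2.46*k^2 - 9.82*k - 2.29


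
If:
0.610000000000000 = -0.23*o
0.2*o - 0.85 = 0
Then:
No Solution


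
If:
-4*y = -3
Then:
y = 3/4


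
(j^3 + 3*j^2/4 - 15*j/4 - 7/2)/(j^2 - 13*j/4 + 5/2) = (4*j^2 + 11*j + 7)/(4*j - 5)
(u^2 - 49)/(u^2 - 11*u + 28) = (u + 7)/(u - 4)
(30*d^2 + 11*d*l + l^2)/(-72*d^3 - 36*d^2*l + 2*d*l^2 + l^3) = (-5*d - l)/(12*d^2 + 4*d*l - l^2)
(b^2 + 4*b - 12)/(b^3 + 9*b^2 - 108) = (b - 2)/(b^2 + 3*b - 18)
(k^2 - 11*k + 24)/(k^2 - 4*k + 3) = (k - 8)/(k - 1)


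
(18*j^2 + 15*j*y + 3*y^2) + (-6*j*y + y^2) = 18*j^2 + 9*j*y + 4*y^2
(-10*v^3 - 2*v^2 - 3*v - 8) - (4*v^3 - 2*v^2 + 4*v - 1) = -14*v^3 - 7*v - 7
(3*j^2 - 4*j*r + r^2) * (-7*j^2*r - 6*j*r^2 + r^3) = -21*j^4*r + 10*j^3*r^2 + 20*j^2*r^3 - 10*j*r^4 + r^5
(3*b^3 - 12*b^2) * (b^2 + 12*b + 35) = 3*b^5 + 24*b^4 - 39*b^3 - 420*b^2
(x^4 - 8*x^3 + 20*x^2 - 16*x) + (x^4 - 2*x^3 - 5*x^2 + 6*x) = 2*x^4 - 10*x^3 + 15*x^2 - 10*x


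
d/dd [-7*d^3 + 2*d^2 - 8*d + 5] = -21*d^2 + 4*d - 8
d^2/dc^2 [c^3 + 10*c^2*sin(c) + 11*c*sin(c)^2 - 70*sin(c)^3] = -10*c^2*sin(c) + 40*c*cos(c) + 22*c*cos(2*c) + 6*c + 145*sin(c)/2 + 22*sin(2*c) - 315*sin(3*c)/2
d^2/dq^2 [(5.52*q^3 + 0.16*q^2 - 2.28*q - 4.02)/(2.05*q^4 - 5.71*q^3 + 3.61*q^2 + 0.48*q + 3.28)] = (46.3956000000001*q^9 + 4.03439999999955*q^8 - 371.32224*q^7 + 248.725895999999*q^6 + 62.5108679999996*q^5 - 595.466915999999*q^4 + 1457.921048*q^3 - 395.503404*q^2 + 24.76656*q + 103.969568)/(8.615125*q^12 - 71.988825*q^11 + 246.02829*q^10 - 433.658941*q^9 + 440.890578*q^8 - 385.340769*q^7 + 455.563297*q^6 - 371.481216*q^5 + 142.956312*q^4 - 150.079296*q^3 + 118.780608*q^2 + 15.492096*q + 35.287552)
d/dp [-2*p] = -2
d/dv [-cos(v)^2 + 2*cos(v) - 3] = 2*(cos(v) - 1)*sin(v)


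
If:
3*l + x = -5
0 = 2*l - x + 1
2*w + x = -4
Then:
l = -6/5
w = -13/10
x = -7/5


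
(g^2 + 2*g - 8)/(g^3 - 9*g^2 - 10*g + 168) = (g - 2)/(g^2 - 13*g + 42)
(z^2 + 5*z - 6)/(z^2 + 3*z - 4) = (z + 6)/(z + 4)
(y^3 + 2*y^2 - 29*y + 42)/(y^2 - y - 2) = (y^2 + 4*y - 21)/(y + 1)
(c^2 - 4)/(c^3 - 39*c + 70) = (c + 2)/(c^2 + 2*c - 35)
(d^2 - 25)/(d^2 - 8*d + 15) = (d + 5)/(d - 3)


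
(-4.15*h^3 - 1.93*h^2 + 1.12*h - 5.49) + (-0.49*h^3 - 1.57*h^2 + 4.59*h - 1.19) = -4.64*h^3 - 3.5*h^2 + 5.71*h - 6.68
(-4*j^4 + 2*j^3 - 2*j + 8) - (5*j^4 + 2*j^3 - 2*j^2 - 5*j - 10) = -9*j^4 + 2*j^2 + 3*j + 18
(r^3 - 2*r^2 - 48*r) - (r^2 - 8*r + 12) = r^3 - 3*r^2 - 40*r - 12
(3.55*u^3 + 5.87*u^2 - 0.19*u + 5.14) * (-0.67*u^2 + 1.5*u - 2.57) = -2.3785*u^5 + 1.3921*u^4 - 0.191199999999998*u^3 - 18.8147*u^2 + 8.1983*u - 13.2098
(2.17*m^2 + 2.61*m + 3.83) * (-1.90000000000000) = -4.123*m^2 - 4.959*m - 7.277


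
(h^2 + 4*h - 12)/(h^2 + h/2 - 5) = 2*(h + 6)/(2*h + 5)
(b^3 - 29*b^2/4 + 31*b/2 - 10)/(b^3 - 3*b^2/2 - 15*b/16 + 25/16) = 4*(b^2 - 6*b + 8)/(4*b^2 - b - 5)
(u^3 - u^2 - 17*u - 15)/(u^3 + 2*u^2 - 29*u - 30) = (u + 3)/(u + 6)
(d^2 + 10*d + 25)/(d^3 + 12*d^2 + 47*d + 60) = (d + 5)/(d^2 + 7*d + 12)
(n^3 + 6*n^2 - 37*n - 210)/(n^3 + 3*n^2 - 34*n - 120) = (n + 7)/(n + 4)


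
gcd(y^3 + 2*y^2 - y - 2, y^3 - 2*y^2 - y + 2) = y^2 - 1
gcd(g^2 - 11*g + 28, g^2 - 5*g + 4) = g - 4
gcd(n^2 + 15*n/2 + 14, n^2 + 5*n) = 1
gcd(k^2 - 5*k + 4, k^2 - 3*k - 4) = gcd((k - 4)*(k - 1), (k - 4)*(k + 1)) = k - 4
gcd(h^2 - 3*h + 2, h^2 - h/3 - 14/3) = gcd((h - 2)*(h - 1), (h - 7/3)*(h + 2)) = 1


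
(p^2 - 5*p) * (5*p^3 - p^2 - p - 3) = 5*p^5 - 26*p^4 + 4*p^3 + 2*p^2 + 15*p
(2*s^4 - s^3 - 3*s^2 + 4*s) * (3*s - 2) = 6*s^5 - 7*s^4 - 7*s^3 + 18*s^2 - 8*s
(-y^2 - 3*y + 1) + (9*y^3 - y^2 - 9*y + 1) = 9*y^3 - 2*y^2 - 12*y + 2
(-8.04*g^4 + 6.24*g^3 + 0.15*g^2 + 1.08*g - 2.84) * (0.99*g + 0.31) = -7.9596*g^5 + 3.6852*g^4 + 2.0829*g^3 + 1.1157*g^2 - 2.4768*g - 0.8804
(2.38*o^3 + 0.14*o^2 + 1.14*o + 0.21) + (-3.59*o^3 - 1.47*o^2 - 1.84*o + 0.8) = -1.21*o^3 - 1.33*o^2 - 0.7*o + 1.01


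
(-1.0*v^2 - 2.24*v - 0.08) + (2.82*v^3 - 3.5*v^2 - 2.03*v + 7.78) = 2.82*v^3 - 4.5*v^2 - 4.27*v + 7.7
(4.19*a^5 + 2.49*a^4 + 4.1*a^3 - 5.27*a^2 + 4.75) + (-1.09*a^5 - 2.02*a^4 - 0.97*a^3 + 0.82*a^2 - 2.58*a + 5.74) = 3.1*a^5 + 0.47*a^4 + 3.13*a^3 - 4.45*a^2 - 2.58*a + 10.49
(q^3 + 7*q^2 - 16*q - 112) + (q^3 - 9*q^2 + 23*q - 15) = 2*q^3 - 2*q^2 + 7*q - 127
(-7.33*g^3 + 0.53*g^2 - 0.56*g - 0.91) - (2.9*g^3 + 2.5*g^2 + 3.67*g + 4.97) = -10.23*g^3 - 1.97*g^2 - 4.23*g - 5.88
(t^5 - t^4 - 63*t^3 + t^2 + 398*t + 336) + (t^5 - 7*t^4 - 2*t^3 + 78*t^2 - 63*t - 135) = 2*t^5 - 8*t^4 - 65*t^3 + 79*t^2 + 335*t + 201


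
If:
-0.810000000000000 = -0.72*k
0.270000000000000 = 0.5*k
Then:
No Solution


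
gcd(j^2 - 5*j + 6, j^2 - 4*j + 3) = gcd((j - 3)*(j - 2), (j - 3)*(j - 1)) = j - 3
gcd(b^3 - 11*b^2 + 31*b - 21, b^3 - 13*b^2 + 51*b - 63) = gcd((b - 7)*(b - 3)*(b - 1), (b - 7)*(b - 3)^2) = b^2 - 10*b + 21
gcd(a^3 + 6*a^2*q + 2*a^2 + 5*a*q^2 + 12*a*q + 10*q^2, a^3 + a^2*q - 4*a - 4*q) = a^2 + a*q + 2*a + 2*q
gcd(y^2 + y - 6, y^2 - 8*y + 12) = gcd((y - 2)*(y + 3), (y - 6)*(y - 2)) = y - 2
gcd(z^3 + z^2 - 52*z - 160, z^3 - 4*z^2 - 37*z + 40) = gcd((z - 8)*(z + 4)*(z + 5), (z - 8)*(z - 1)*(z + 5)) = z^2 - 3*z - 40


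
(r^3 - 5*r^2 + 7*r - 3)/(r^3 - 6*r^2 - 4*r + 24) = (r^3 - 5*r^2 + 7*r - 3)/(r^3 - 6*r^2 - 4*r + 24)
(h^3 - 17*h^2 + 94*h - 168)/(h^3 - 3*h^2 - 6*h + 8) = (h^2 - 13*h + 42)/(h^2 + h - 2)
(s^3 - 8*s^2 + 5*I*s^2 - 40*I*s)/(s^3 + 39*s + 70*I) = s*(s - 8)/(s^2 - 5*I*s + 14)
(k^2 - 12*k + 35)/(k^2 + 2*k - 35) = (k - 7)/(k + 7)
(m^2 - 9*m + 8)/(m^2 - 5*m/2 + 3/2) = 2*(m - 8)/(2*m - 3)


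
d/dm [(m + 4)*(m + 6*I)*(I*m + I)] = 3*I*m^2 + m*(-12 + 10*I) - 30 + 4*I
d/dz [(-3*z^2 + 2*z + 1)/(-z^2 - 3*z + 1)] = (11*z^2 - 4*z + 5)/(z^4 + 6*z^3 + 7*z^2 - 6*z + 1)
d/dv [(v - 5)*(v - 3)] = 2*v - 8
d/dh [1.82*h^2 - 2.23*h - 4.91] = 3.64*h - 2.23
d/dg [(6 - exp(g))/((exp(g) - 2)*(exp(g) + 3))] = (exp(g) - 12)*exp(2*g)/(exp(4*g) + 2*exp(3*g) - 11*exp(2*g) - 12*exp(g) + 36)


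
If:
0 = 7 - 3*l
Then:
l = 7/3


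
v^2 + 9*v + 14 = (v + 2)*(v + 7)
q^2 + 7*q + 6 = (q + 1)*(q + 6)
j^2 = j^2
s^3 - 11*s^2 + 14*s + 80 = (s - 8)*(s - 5)*(s + 2)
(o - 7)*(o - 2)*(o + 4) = o^3 - 5*o^2 - 22*o + 56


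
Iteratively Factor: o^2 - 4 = (o + 2)*(o - 2)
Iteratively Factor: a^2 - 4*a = (a)*(a - 4)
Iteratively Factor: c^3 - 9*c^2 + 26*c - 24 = (c - 2)*(c^2 - 7*c + 12) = (c - 4)*(c - 2)*(c - 3)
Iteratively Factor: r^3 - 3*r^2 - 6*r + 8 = (r - 4)*(r^2 + r - 2) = (r - 4)*(r - 1)*(r + 2)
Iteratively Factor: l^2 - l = (l)*(l - 1)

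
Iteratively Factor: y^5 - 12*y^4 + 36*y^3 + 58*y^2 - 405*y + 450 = (y - 5)*(y^4 - 7*y^3 + y^2 + 63*y - 90) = (y - 5)*(y - 2)*(y^3 - 5*y^2 - 9*y + 45) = (y - 5)*(y - 3)*(y - 2)*(y^2 - 2*y - 15) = (y - 5)*(y - 3)*(y - 2)*(y + 3)*(y - 5)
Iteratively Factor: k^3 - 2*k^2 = (k - 2)*(k^2) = k*(k - 2)*(k)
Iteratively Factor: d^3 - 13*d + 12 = (d - 3)*(d^2 + 3*d - 4) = (d - 3)*(d - 1)*(d + 4)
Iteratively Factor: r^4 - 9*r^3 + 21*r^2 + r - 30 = (r - 2)*(r^3 - 7*r^2 + 7*r + 15) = (r - 3)*(r - 2)*(r^2 - 4*r - 5) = (r - 5)*(r - 3)*(r - 2)*(r + 1)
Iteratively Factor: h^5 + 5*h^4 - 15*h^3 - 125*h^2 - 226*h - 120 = (h + 2)*(h^4 + 3*h^3 - 21*h^2 - 83*h - 60) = (h + 2)*(h + 3)*(h^3 - 21*h - 20) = (h - 5)*(h + 2)*(h + 3)*(h^2 + 5*h + 4) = (h - 5)*(h + 2)*(h + 3)*(h + 4)*(h + 1)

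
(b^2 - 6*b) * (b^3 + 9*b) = b^5 - 6*b^4 + 9*b^3 - 54*b^2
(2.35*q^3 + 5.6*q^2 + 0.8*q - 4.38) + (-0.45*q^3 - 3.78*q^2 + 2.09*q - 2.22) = 1.9*q^3 + 1.82*q^2 + 2.89*q - 6.6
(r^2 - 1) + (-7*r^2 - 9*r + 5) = -6*r^2 - 9*r + 4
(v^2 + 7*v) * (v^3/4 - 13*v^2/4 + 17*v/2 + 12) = v^5/4 - 3*v^4/2 - 57*v^3/4 + 143*v^2/2 + 84*v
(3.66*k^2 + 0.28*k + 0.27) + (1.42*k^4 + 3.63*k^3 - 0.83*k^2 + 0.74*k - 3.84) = 1.42*k^4 + 3.63*k^3 + 2.83*k^2 + 1.02*k - 3.57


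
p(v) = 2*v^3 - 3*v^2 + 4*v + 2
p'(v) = 6*v^2 - 6*v + 4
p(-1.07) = -8.16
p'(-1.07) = 17.29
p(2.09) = 15.51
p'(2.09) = 17.67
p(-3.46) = -130.60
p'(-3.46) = 96.59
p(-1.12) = -9.05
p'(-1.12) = 18.25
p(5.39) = 249.59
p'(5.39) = 145.97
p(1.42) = 7.36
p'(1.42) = 7.58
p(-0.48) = -0.83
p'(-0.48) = 8.26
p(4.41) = 132.83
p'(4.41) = 94.23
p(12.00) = 3074.00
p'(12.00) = 796.00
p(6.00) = 350.00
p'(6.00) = 184.00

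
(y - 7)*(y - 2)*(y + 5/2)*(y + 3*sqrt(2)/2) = y^4 - 13*y^3/2 + 3*sqrt(2)*y^3/2 - 39*sqrt(2)*y^2/4 - 17*y^2/2 - 51*sqrt(2)*y/4 + 35*y + 105*sqrt(2)/2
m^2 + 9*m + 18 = (m + 3)*(m + 6)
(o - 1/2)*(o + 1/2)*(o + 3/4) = o^3 + 3*o^2/4 - o/4 - 3/16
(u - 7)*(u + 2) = u^2 - 5*u - 14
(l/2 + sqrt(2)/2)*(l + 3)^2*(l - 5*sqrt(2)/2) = l^4/2 - 3*sqrt(2)*l^3/4 + 3*l^3 - 9*sqrt(2)*l^2/2 + 2*l^2 - 15*l - 27*sqrt(2)*l/4 - 45/2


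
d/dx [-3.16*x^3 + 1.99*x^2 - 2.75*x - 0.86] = -9.48*x^2 + 3.98*x - 2.75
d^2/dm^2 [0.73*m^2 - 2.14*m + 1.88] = 1.46000000000000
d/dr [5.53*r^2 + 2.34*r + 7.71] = 11.06*r + 2.34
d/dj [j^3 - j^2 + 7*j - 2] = 3*j^2 - 2*j + 7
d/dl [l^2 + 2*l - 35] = 2*l + 2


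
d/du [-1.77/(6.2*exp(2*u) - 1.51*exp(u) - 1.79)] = (21.948*exp(u) - 2.6727)*exp(u)/(-6.2*exp(2*u) + 1.51*exp(u) + 1.79)^2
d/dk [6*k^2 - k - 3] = 12*k - 1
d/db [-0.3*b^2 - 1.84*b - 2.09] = -0.6*b - 1.84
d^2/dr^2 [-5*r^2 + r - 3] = -10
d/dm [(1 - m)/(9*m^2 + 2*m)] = (9*m^2 - 18*m - 2)/(m^2*(81*m^2 + 36*m + 4))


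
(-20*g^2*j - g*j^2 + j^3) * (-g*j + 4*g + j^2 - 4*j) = 20*g^3*j^2 - 80*g^3*j - 19*g^2*j^3 + 76*g^2*j^2 - 2*g*j^4 + 8*g*j^3 + j^5 - 4*j^4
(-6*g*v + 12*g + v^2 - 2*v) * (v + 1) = -6*g*v^2 + 6*g*v + 12*g + v^3 - v^2 - 2*v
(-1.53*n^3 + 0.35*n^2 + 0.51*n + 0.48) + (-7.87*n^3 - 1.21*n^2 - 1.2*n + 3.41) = -9.4*n^3 - 0.86*n^2 - 0.69*n + 3.89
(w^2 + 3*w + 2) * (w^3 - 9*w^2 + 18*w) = w^5 - 6*w^4 - 7*w^3 + 36*w^2 + 36*w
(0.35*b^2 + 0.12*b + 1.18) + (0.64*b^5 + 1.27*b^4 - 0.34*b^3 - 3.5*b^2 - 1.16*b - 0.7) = 0.64*b^5 + 1.27*b^4 - 0.34*b^3 - 3.15*b^2 - 1.04*b + 0.48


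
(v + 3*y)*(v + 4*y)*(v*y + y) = v^3*y + 7*v^2*y^2 + v^2*y + 12*v*y^3 + 7*v*y^2 + 12*y^3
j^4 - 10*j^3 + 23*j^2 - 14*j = j*(j - 7)*(j - 2)*(j - 1)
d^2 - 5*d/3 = d*(d - 5/3)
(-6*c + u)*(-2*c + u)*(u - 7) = 12*c^2*u - 84*c^2 - 8*c*u^2 + 56*c*u + u^3 - 7*u^2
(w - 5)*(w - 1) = w^2 - 6*w + 5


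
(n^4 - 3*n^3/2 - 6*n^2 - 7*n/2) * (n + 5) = n^5 + 7*n^4/2 - 27*n^3/2 - 67*n^2/2 - 35*n/2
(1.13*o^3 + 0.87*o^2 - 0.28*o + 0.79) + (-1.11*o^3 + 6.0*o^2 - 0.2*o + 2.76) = 0.0199999999999998*o^3 + 6.87*o^2 - 0.48*o + 3.55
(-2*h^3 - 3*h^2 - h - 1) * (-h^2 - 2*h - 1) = 2*h^5 + 7*h^4 + 9*h^3 + 6*h^2 + 3*h + 1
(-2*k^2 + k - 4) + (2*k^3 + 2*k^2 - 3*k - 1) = 2*k^3 - 2*k - 5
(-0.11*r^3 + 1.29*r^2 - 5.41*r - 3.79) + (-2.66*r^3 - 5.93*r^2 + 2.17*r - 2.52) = -2.77*r^3 - 4.64*r^2 - 3.24*r - 6.31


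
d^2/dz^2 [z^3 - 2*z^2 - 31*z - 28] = 6*z - 4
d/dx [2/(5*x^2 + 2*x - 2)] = 4*(-5*x - 1)/(5*x^2 + 2*x - 2)^2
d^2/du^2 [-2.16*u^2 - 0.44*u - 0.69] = -4.32000000000000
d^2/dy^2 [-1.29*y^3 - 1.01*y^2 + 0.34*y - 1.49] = -7.74*y - 2.02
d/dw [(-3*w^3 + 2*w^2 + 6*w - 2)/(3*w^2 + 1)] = (-9*w^4 - 27*w^2 + 16*w + 6)/(9*w^4 + 6*w^2 + 1)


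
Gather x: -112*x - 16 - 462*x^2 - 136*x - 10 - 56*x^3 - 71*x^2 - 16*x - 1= -56*x^3 - 533*x^2 - 264*x - 27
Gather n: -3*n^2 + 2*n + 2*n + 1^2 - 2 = -3*n^2 + 4*n - 1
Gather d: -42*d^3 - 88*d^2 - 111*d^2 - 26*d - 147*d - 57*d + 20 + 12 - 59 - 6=-42*d^3 - 199*d^2 - 230*d - 33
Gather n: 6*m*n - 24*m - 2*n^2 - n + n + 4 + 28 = 6*m*n - 24*m - 2*n^2 + 32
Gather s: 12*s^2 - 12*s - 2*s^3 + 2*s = -2*s^3 + 12*s^2 - 10*s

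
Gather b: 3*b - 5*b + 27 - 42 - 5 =-2*b - 20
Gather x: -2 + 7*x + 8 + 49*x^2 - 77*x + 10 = 49*x^2 - 70*x + 16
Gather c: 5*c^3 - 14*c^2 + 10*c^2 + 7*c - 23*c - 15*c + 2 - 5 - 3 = 5*c^3 - 4*c^2 - 31*c - 6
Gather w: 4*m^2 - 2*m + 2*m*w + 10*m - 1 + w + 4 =4*m^2 + 8*m + w*(2*m + 1) + 3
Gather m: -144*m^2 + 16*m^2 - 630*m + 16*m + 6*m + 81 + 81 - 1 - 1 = -128*m^2 - 608*m + 160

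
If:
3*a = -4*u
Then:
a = -4*u/3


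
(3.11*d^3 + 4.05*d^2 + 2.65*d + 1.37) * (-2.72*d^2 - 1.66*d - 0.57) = -8.4592*d^5 - 16.1786*d^4 - 15.7037*d^3 - 10.4339*d^2 - 3.7847*d - 0.7809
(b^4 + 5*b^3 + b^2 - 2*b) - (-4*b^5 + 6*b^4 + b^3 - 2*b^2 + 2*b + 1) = 4*b^5 - 5*b^4 + 4*b^3 + 3*b^2 - 4*b - 1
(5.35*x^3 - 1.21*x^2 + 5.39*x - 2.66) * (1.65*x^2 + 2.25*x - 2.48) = 8.8275*x^5 + 10.041*x^4 - 7.097*x^3 + 10.7393*x^2 - 19.3522*x + 6.5968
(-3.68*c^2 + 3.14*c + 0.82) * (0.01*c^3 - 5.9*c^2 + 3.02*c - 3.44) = -0.0368*c^5 + 21.7434*c^4 - 29.6314*c^3 + 17.304*c^2 - 8.3252*c - 2.8208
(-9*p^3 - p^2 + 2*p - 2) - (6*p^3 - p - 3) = -15*p^3 - p^2 + 3*p + 1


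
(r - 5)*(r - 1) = r^2 - 6*r + 5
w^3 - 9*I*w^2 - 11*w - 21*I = (w - 7*I)*(w - 3*I)*(w + I)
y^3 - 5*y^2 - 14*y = y*(y - 7)*(y + 2)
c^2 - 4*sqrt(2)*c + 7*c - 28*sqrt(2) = (c + 7)*(c - 4*sqrt(2))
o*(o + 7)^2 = o^3 + 14*o^2 + 49*o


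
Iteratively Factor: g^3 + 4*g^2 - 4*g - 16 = (g + 2)*(g^2 + 2*g - 8) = (g + 2)*(g + 4)*(g - 2)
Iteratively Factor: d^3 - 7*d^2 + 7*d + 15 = (d - 5)*(d^2 - 2*d - 3) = (d - 5)*(d + 1)*(d - 3)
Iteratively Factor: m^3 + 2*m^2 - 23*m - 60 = (m + 4)*(m^2 - 2*m - 15) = (m + 3)*(m + 4)*(m - 5)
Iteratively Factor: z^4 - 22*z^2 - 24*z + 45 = (z - 5)*(z^3 + 5*z^2 + 3*z - 9) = (z - 5)*(z - 1)*(z^2 + 6*z + 9) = (z - 5)*(z - 1)*(z + 3)*(z + 3)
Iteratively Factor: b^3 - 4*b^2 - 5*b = (b)*(b^2 - 4*b - 5) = b*(b + 1)*(b - 5)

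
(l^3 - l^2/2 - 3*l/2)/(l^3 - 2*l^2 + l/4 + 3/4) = 2*l*(l + 1)/(2*l^2 - l - 1)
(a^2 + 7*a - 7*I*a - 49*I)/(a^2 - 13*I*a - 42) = (a + 7)/(a - 6*I)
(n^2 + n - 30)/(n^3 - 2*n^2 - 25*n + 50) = (n + 6)/(n^2 + 3*n - 10)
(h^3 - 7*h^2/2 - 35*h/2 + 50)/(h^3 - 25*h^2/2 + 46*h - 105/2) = (h^2 - h - 20)/(h^2 - 10*h + 21)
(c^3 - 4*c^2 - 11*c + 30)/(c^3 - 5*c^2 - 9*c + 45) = (c - 2)/(c - 3)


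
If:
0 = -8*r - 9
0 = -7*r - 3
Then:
No Solution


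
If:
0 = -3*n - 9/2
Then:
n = -3/2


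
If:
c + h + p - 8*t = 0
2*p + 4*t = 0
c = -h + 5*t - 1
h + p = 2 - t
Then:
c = -19/5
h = 9/5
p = 2/5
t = -1/5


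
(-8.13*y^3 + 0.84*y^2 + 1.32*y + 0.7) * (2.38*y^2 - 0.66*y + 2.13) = -19.3494*y^5 + 7.365*y^4 - 14.7297*y^3 + 2.584*y^2 + 2.3496*y + 1.491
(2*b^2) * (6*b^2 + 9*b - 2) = 12*b^4 + 18*b^3 - 4*b^2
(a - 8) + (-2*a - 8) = -a - 16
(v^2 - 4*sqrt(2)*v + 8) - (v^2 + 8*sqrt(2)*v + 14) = -12*sqrt(2)*v - 6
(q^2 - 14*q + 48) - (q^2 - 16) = 64 - 14*q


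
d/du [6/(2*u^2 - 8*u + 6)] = 6*(2 - u)/(u^2 - 4*u + 3)^2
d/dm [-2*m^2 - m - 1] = -4*m - 1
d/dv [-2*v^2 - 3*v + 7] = -4*v - 3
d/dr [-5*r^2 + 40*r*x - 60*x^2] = -10*r + 40*x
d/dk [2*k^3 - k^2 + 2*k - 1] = 6*k^2 - 2*k + 2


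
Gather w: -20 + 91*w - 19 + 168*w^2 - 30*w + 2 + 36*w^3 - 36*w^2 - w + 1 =36*w^3 + 132*w^2 + 60*w - 36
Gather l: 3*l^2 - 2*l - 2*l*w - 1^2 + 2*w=3*l^2 + l*(-2*w - 2) + 2*w - 1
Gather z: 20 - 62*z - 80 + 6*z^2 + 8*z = 6*z^2 - 54*z - 60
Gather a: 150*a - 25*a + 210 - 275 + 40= 125*a - 25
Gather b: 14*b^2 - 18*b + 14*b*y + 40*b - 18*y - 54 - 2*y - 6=14*b^2 + b*(14*y + 22) - 20*y - 60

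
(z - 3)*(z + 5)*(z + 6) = z^3 + 8*z^2 - 3*z - 90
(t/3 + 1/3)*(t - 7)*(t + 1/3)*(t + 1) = t^4/3 - 14*t^3/9 - 44*t^2/9 - 34*t/9 - 7/9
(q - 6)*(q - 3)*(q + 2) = q^3 - 7*q^2 + 36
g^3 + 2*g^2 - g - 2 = (g - 1)*(g + 1)*(g + 2)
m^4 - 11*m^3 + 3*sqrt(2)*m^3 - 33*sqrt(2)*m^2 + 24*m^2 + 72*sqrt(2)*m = m*(m - 8)*(m - 3)*(m + 3*sqrt(2))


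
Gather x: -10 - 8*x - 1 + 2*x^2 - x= 2*x^2 - 9*x - 11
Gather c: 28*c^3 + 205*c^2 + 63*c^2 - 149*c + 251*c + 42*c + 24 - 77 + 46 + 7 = 28*c^3 + 268*c^2 + 144*c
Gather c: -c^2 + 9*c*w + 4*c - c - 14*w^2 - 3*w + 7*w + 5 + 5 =-c^2 + c*(9*w + 3) - 14*w^2 + 4*w + 10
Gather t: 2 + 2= 4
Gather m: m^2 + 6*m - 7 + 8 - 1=m^2 + 6*m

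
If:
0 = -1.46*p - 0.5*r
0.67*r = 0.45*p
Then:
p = 0.00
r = 0.00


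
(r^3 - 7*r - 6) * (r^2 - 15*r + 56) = r^5 - 15*r^4 + 49*r^3 + 99*r^2 - 302*r - 336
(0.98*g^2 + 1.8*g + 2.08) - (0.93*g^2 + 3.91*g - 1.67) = 0.0499999999999999*g^2 - 2.11*g + 3.75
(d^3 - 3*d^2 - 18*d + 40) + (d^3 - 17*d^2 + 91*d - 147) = 2*d^3 - 20*d^2 + 73*d - 107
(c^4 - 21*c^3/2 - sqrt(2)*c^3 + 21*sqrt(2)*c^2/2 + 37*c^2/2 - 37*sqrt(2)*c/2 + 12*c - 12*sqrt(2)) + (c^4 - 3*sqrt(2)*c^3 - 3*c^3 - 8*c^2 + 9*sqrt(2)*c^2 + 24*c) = 2*c^4 - 27*c^3/2 - 4*sqrt(2)*c^3 + 21*c^2/2 + 39*sqrt(2)*c^2/2 - 37*sqrt(2)*c/2 + 36*c - 12*sqrt(2)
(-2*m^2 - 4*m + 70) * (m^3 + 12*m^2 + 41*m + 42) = -2*m^5 - 28*m^4 - 60*m^3 + 592*m^2 + 2702*m + 2940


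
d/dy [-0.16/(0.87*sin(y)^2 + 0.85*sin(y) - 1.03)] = (0.2784*sin(y) + 0.136)*cos(y)/(0.87*sin(y)^2 + 0.85*sin(y) - 1.03)^2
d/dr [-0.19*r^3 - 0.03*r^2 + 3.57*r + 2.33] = -0.57*r^2 - 0.06*r + 3.57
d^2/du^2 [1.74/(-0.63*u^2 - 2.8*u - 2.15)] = (1.381212*u^2 + 6.13872*u - 1.74*(1.26*u + 2.8)*(2.52*u + 5.6) + 4.71366)/(0.63*u^2 + 2.8*u + 2.15)^3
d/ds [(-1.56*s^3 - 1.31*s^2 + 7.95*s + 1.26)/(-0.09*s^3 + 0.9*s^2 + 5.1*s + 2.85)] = (-5.55111512312578e-17*s^5 - 1.5219*s^4 - 14.481*s^3 - 26.8338*s^2 - 9.735*s + 16.2315)/(0.0081*s^6 - 0.162*s^5 - 0.108*s^4 + 8.667*s^3 + 31.14*s^2 + 29.07*s + 8.1225)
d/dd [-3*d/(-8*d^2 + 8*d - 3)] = 3*(3 - 8*d^2)/(64*d^4 - 128*d^3 + 112*d^2 - 48*d + 9)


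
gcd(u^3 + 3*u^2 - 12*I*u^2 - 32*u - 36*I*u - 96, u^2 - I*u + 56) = u - 8*I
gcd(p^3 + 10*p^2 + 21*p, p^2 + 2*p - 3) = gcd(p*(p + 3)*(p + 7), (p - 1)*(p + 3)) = p + 3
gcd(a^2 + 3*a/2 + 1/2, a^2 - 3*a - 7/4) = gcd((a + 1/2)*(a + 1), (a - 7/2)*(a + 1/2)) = a + 1/2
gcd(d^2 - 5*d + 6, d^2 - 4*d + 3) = d - 3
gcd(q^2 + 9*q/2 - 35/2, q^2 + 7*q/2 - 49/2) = q + 7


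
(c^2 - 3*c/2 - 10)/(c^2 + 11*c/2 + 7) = (2*c^2 - 3*c - 20)/(2*c^2 + 11*c + 14)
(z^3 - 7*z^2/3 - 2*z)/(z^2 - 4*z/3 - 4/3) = z*(z - 3)/(z - 2)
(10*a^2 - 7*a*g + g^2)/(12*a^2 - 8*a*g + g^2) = (5*a - g)/(6*a - g)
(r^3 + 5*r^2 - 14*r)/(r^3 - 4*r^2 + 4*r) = (r + 7)/(r - 2)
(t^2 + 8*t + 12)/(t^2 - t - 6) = (t + 6)/(t - 3)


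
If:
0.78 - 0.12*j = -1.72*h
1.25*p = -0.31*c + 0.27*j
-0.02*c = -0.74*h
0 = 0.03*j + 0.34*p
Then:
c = 15.20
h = 0.41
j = 12.39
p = -1.09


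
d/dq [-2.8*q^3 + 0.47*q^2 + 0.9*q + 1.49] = -8.4*q^2 + 0.94*q + 0.9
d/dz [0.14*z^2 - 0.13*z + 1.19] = 0.28*z - 0.13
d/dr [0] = 0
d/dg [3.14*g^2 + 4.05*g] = 6.28*g + 4.05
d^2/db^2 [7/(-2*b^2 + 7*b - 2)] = 14*(4*b^2 - 14*b - (4*b - 7)^2 + 4)/(2*b^2 - 7*b + 2)^3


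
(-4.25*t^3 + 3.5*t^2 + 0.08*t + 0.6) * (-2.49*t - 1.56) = 10.5825*t^4 - 2.085*t^3 - 5.6592*t^2 - 1.6188*t - 0.936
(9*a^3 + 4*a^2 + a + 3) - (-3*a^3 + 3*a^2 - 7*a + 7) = 12*a^3 + a^2 + 8*a - 4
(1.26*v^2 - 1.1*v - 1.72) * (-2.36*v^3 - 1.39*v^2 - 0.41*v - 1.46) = -2.9736*v^5 + 0.8446*v^4 + 5.0716*v^3 + 1.0022*v^2 + 2.3112*v + 2.5112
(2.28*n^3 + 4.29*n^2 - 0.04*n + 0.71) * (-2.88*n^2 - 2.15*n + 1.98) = -6.5664*n^5 - 17.2572*n^4 - 4.5939*n^3 + 6.5354*n^2 - 1.6057*n + 1.4058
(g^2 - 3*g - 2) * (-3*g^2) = -3*g^4 + 9*g^3 + 6*g^2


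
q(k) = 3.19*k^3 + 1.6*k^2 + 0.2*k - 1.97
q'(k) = 9.57*k^2 + 3.2*k + 0.2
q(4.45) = 311.71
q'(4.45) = 203.95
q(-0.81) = -2.78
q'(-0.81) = 3.89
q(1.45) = 11.41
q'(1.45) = 24.96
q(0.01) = -1.97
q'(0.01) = 0.23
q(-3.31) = -100.79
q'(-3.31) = 94.46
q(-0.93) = -3.34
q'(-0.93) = 5.50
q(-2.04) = -22.80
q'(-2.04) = 33.50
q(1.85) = 24.07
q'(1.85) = 38.87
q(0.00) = -1.97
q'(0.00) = 0.20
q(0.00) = -1.97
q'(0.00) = 0.20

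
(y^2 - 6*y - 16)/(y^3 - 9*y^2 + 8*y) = (y + 2)/(y*(y - 1))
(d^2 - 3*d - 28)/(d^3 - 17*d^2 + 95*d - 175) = (d + 4)/(d^2 - 10*d + 25)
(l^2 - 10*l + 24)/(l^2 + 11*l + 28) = (l^2 - 10*l + 24)/(l^2 + 11*l + 28)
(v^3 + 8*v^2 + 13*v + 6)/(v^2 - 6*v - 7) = (v^2 + 7*v + 6)/(v - 7)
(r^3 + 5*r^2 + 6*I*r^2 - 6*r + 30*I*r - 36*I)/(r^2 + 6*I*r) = r + 5 - 6/r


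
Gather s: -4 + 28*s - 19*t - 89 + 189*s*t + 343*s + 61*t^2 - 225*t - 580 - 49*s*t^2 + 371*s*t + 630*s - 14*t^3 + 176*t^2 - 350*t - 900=s*(-49*t^2 + 560*t + 1001) - 14*t^3 + 237*t^2 - 594*t - 1573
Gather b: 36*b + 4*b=40*b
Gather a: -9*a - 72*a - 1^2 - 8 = -81*a - 9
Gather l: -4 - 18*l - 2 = -18*l - 6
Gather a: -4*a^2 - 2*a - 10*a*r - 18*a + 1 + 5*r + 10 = -4*a^2 + a*(-10*r - 20) + 5*r + 11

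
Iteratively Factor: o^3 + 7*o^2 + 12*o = (o + 3)*(o^2 + 4*o) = (o + 3)*(o + 4)*(o)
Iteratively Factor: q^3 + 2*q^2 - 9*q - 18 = (q - 3)*(q^2 + 5*q + 6) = (q - 3)*(q + 3)*(q + 2)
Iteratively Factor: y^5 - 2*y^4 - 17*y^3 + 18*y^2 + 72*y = (y + 3)*(y^4 - 5*y^3 - 2*y^2 + 24*y) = (y + 2)*(y + 3)*(y^3 - 7*y^2 + 12*y) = y*(y + 2)*(y + 3)*(y^2 - 7*y + 12) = y*(y - 3)*(y + 2)*(y + 3)*(y - 4)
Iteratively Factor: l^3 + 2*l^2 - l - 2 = (l + 1)*(l^2 + l - 2) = (l - 1)*(l + 1)*(l + 2)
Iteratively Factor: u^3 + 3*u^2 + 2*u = (u)*(u^2 + 3*u + 2) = u*(u + 2)*(u + 1)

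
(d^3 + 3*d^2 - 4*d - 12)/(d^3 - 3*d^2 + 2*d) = (d^2 + 5*d + 6)/(d*(d - 1))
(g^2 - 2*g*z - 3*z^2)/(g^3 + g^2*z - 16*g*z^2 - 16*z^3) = (-g + 3*z)/(-g^2 + 16*z^2)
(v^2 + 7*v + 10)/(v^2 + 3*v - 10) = (v + 2)/(v - 2)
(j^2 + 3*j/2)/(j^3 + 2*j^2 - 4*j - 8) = j*(2*j + 3)/(2*(j^3 + 2*j^2 - 4*j - 8))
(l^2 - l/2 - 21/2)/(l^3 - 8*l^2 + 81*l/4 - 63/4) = 2*(l + 3)/(2*l^2 - 9*l + 9)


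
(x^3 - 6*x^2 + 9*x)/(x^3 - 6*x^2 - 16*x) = (-x^2 + 6*x - 9)/(-x^2 + 6*x + 16)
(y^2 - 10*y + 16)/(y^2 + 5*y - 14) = (y - 8)/(y + 7)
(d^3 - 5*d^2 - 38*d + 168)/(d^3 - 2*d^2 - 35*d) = (d^2 + 2*d - 24)/(d*(d + 5))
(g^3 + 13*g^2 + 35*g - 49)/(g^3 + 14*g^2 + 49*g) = (g - 1)/g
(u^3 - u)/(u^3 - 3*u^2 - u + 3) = u/(u - 3)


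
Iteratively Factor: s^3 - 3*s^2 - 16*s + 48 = (s - 4)*(s^2 + s - 12) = (s - 4)*(s + 4)*(s - 3)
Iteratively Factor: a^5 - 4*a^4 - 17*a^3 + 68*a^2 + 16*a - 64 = (a - 1)*(a^4 - 3*a^3 - 20*a^2 + 48*a + 64) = (a - 1)*(a + 1)*(a^3 - 4*a^2 - 16*a + 64) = (a - 1)*(a + 1)*(a + 4)*(a^2 - 8*a + 16) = (a - 4)*(a - 1)*(a + 1)*(a + 4)*(a - 4)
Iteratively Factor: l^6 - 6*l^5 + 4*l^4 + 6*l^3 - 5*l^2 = (l - 1)*(l^5 - 5*l^4 - l^3 + 5*l^2) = l*(l - 1)*(l^4 - 5*l^3 - l^2 + 5*l) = l^2*(l - 1)*(l^3 - 5*l^2 - l + 5) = l^2*(l - 1)*(l + 1)*(l^2 - 6*l + 5) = l^2*(l - 1)^2*(l + 1)*(l - 5)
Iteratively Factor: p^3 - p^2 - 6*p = (p - 3)*(p^2 + 2*p) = (p - 3)*(p + 2)*(p)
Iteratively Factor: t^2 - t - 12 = (t - 4)*(t + 3)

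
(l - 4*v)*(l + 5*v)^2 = l^3 + 6*l^2*v - 15*l*v^2 - 100*v^3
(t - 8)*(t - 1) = t^2 - 9*t + 8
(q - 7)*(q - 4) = q^2 - 11*q + 28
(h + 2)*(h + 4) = h^2 + 6*h + 8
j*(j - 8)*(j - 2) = j^3 - 10*j^2 + 16*j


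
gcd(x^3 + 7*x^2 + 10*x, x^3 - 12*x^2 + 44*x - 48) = 1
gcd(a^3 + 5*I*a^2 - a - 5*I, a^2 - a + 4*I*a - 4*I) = a - 1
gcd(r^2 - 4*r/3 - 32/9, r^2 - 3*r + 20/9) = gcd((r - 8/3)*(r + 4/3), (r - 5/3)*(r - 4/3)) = 1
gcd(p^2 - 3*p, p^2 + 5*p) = p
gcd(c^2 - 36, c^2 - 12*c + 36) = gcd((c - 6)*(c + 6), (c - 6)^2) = c - 6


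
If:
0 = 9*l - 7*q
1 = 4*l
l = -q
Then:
No Solution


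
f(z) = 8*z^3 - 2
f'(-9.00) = 1944.00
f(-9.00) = -5834.00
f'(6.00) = 864.00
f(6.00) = 1726.00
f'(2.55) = 156.06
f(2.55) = 130.65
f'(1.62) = 62.99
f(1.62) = 32.01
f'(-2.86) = 196.31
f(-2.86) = -189.15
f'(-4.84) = 562.21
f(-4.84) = -909.04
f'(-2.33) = 130.29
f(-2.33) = -103.19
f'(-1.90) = 86.64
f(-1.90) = -56.87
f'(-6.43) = 992.28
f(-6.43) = -2128.78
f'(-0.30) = 2.16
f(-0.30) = -2.22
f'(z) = 24*z^2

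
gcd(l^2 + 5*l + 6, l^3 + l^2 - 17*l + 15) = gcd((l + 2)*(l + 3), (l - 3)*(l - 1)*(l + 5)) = 1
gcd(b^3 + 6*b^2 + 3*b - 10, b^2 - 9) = 1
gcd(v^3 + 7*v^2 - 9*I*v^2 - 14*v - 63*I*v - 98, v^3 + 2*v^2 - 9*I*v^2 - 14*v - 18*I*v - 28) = v^2 - 9*I*v - 14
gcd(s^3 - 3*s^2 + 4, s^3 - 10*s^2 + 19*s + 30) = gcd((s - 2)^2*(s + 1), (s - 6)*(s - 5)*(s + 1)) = s + 1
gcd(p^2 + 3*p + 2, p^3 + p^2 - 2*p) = p + 2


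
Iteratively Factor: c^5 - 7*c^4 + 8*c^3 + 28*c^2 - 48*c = (c)*(c^4 - 7*c^3 + 8*c^2 + 28*c - 48) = c*(c + 2)*(c^3 - 9*c^2 + 26*c - 24) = c*(c - 3)*(c + 2)*(c^2 - 6*c + 8) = c*(c - 3)*(c - 2)*(c + 2)*(c - 4)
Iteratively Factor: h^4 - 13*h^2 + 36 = (h + 2)*(h^3 - 2*h^2 - 9*h + 18) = (h - 3)*(h + 2)*(h^2 + h - 6) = (h - 3)*(h - 2)*(h + 2)*(h + 3)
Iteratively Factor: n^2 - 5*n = (n - 5)*(n)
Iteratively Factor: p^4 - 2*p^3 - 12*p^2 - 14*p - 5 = (p - 5)*(p^3 + 3*p^2 + 3*p + 1) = (p - 5)*(p + 1)*(p^2 + 2*p + 1) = (p - 5)*(p + 1)^2*(p + 1)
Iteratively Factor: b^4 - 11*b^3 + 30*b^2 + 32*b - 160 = (b - 4)*(b^3 - 7*b^2 + 2*b + 40) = (b - 4)*(b + 2)*(b^2 - 9*b + 20) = (b - 5)*(b - 4)*(b + 2)*(b - 4)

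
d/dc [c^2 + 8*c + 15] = 2*c + 8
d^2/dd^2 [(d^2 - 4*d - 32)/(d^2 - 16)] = -8/(d^3 - 12*d^2 + 48*d - 64)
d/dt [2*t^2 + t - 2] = 4*t + 1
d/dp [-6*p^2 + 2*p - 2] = 2 - 12*p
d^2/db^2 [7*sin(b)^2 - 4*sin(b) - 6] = 4*sin(b) + 14*cos(2*b)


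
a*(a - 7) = a^2 - 7*a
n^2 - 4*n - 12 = (n - 6)*(n + 2)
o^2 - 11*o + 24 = (o - 8)*(o - 3)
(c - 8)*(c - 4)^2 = c^3 - 16*c^2 + 80*c - 128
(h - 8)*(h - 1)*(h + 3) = h^3 - 6*h^2 - 19*h + 24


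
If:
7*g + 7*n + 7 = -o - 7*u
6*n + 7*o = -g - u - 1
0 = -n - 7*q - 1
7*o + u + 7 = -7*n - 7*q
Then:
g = 5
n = -48*u/43 - 288/43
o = 35*u/43 + 210/43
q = 48*u/301 + 35/43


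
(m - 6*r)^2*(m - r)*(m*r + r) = m^4*r - 13*m^3*r^2 + m^3*r + 48*m^2*r^3 - 13*m^2*r^2 - 36*m*r^4 + 48*m*r^3 - 36*r^4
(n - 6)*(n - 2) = n^2 - 8*n + 12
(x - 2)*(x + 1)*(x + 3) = x^3 + 2*x^2 - 5*x - 6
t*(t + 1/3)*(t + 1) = t^3 + 4*t^2/3 + t/3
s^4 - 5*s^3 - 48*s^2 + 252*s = s*(s - 6)^2*(s + 7)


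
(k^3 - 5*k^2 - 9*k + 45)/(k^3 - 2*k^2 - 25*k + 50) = (k^2 - 9)/(k^2 + 3*k - 10)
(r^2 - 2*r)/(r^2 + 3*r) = (r - 2)/(r + 3)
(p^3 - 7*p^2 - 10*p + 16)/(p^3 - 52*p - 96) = (p - 1)/(p + 6)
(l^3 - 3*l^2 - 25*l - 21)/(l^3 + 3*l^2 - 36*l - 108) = (l^2 - 6*l - 7)/(l^2 - 36)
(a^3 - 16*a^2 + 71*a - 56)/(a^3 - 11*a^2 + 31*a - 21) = (a - 8)/(a - 3)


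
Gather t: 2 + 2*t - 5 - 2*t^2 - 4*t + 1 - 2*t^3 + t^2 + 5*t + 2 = -2*t^3 - t^2 + 3*t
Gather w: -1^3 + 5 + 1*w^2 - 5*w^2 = 4 - 4*w^2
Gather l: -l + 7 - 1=6 - l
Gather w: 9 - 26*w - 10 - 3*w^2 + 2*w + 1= -3*w^2 - 24*w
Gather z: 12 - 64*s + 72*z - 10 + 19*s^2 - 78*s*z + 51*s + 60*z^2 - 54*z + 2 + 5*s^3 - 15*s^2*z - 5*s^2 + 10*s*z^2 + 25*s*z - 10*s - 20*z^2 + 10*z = 5*s^3 + 14*s^2 - 23*s + z^2*(10*s + 40) + z*(-15*s^2 - 53*s + 28) + 4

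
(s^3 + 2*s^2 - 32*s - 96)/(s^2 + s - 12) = (s^2 - 2*s - 24)/(s - 3)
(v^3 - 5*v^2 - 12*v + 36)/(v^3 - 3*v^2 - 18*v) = (v - 2)/v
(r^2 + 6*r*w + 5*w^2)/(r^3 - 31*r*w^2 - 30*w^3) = 1/(r - 6*w)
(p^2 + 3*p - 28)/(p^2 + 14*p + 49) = (p - 4)/(p + 7)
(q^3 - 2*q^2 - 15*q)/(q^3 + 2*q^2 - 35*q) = (q + 3)/(q + 7)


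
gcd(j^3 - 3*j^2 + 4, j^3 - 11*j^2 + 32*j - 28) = j^2 - 4*j + 4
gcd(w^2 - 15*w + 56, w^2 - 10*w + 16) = w - 8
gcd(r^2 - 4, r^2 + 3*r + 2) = r + 2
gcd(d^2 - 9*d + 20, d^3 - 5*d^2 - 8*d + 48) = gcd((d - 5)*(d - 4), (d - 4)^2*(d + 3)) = d - 4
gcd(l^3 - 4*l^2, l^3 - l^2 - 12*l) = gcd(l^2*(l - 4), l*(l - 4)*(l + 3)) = l^2 - 4*l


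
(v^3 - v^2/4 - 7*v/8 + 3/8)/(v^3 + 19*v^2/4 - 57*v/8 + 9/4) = (v + 1)/(v + 6)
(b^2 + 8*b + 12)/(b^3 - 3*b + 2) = (b + 6)/(b^2 - 2*b + 1)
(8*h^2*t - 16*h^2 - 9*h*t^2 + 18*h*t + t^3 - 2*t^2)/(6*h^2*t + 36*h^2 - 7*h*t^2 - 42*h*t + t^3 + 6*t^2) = (-8*h*t + 16*h + t^2 - 2*t)/(-6*h*t - 36*h + t^2 + 6*t)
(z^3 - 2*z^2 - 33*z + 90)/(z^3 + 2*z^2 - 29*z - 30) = (z - 3)/(z + 1)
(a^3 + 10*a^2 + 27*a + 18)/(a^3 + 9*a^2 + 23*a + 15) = (a + 6)/(a + 5)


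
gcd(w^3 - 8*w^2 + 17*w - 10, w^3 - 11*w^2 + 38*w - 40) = w^2 - 7*w + 10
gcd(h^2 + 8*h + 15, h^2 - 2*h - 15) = h + 3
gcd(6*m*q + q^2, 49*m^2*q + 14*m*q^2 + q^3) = q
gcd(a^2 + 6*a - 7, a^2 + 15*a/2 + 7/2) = a + 7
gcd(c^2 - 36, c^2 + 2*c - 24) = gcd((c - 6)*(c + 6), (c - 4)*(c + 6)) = c + 6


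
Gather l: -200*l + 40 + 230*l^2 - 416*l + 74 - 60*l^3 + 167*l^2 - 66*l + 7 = -60*l^3 + 397*l^2 - 682*l + 121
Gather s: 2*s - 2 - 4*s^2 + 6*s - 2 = -4*s^2 + 8*s - 4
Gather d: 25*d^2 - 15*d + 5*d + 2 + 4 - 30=25*d^2 - 10*d - 24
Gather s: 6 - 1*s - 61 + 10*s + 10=9*s - 45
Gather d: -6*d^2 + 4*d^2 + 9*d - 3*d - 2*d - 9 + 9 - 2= -2*d^2 + 4*d - 2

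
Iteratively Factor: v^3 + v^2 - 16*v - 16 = (v + 4)*(v^2 - 3*v - 4) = (v - 4)*(v + 4)*(v + 1)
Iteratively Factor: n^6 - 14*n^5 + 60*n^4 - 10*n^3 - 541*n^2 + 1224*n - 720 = (n + 3)*(n^5 - 17*n^4 + 111*n^3 - 343*n^2 + 488*n - 240) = (n - 5)*(n + 3)*(n^4 - 12*n^3 + 51*n^2 - 88*n + 48) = (n - 5)*(n - 3)*(n + 3)*(n^3 - 9*n^2 + 24*n - 16) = (n - 5)*(n - 4)*(n - 3)*(n + 3)*(n^2 - 5*n + 4) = (n - 5)*(n - 4)*(n - 3)*(n - 1)*(n + 3)*(n - 4)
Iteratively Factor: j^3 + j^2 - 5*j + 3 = (j + 3)*(j^2 - 2*j + 1) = (j - 1)*(j + 3)*(j - 1)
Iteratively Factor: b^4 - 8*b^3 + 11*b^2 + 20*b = (b - 4)*(b^3 - 4*b^2 - 5*b) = b*(b - 4)*(b^2 - 4*b - 5) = b*(b - 5)*(b - 4)*(b + 1)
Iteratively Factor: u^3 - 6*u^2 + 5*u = (u)*(u^2 - 6*u + 5) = u*(u - 1)*(u - 5)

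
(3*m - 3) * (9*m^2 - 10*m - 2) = 27*m^3 - 57*m^2 + 24*m + 6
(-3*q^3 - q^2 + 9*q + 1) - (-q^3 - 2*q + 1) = -2*q^3 - q^2 + 11*q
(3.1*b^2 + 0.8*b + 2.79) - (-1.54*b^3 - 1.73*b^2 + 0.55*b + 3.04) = 1.54*b^3 + 4.83*b^2 + 0.25*b - 0.25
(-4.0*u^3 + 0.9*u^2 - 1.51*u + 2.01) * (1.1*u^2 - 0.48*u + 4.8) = -4.4*u^5 + 2.91*u^4 - 21.293*u^3 + 7.2558*u^2 - 8.2128*u + 9.648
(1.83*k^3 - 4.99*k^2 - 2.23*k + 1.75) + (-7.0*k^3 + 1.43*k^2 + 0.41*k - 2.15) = -5.17*k^3 - 3.56*k^2 - 1.82*k - 0.4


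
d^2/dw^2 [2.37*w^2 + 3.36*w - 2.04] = 4.74000000000000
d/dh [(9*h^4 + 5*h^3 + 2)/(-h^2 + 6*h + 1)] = (-18*h^5 + 157*h^4 + 96*h^3 + 15*h^2 + 4*h - 12)/(h^4 - 12*h^3 + 34*h^2 + 12*h + 1)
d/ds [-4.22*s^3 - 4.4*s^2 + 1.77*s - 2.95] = -12.66*s^2 - 8.8*s + 1.77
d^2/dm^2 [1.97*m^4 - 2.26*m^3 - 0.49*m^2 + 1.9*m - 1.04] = 23.64*m^2 - 13.56*m - 0.98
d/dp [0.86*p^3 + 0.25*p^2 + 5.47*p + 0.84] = 2.58*p^2 + 0.5*p + 5.47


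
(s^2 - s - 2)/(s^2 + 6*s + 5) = (s - 2)/(s + 5)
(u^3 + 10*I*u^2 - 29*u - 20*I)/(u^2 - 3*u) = (u^3 + 10*I*u^2 - 29*u - 20*I)/(u*(u - 3))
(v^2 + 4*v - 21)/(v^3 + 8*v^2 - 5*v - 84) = 1/(v + 4)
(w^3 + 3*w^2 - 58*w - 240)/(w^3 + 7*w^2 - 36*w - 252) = (w^2 - 3*w - 40)/(w^2 + w - 42)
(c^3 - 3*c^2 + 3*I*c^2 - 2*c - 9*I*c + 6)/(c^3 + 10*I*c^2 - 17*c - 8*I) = (c^2 + c*(-3 + 2*I) - 6*I)/(c^2 + 9*I*c - 8)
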